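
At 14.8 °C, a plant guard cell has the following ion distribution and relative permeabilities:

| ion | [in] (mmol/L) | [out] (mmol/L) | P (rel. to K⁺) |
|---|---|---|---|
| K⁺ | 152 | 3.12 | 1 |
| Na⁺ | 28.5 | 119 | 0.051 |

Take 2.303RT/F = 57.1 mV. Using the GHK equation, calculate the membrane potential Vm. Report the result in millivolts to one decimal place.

Vm = 57.1 · log₁₀[(Σ P·[cation]ₒ + Σ P·[anion]ᵢ) / (Σ P·[cation]ᵢ + Σ P·[anion]ₒ)]
Numerator = 1×3.12 + 0.051×119 = 9.189
Denominator = 1×152 + 0.051×28.5 = 153.5
Vm = 57.1 · log₁₀(0.059881) = 57.1 × (-1.2227) = -69.82 mV

-69.8 mV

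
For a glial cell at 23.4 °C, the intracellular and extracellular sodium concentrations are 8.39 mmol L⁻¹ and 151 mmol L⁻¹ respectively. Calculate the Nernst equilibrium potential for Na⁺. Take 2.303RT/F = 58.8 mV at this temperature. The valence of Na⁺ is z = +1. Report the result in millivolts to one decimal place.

E = (58.8/z) · log₁₀([Na⁺]_out/[Na⁺]_in) with z = +1.
= (58.8/1) · log₁₀(151/8.39) = 58.80 · log₁₀(18)
= 58.80 · (1.2552) = 73.81 mV

73.8 mV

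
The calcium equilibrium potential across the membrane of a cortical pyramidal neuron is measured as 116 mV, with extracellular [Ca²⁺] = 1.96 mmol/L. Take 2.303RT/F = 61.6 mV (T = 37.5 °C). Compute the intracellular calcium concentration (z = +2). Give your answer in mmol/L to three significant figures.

Nernst: E = (61.6/2) · log₁₀([out]/[in]), so log₁₀([out]/[in]) = 116.0 × 2 / 61.6 = 3.7662.
[out]/[in] = 10^(3.7662) = 5838.
[in] = 1.96 / 5838 = 0.0003358 mmol/L.

0.000336 mmol/L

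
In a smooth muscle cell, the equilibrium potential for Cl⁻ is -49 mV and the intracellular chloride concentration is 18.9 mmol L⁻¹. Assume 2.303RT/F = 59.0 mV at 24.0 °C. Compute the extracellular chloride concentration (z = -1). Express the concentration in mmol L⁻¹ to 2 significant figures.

130 mmol L⁻¹

Nernst: E = (59.0/-1) · log₁₀([out]/[in]), so log₁₀([out]/[in]) = -49.0 × -1 / 59.0 = 0.8305.
[out]/[in] = 10^(0.8305) = 6.769.
[out] = 6.769 × 18.9 = 127.9 mmol L⁻¹.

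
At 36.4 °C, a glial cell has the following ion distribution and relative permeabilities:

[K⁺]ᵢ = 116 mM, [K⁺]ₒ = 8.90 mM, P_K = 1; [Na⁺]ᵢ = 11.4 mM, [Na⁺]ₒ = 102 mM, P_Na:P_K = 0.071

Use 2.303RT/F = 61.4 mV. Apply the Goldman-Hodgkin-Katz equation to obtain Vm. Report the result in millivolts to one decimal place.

Vm = 61.4 · log₁₀[(Σ P·[cation]ₒ + Σ P·[anion]ᵢ) / (Σ P·[cation]ᵢ + Σ P·[anion]ₒ)]
Numerator = 1×8.90 + 0.071×102 = 16.14
Denominator = 1×116 + 0.071×11.4 = 116.8
Vm = 61.4 · log₁₀(0.13819) = 61.4 × (-0.8595) = -52.77 mV

-52.8 mV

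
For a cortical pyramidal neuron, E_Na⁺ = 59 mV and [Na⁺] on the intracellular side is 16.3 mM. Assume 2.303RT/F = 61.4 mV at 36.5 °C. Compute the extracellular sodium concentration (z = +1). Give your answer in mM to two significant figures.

150 mM

Nernst: E = (61.4/1) · log₁₀([out]/[in]), so log₁₀([out]/[in]) = 59.0 × 1 / 61.4 = 0.9609.
[out]/[in] = 10^(0.9609) = 9.139.
[out] = 9.139 × 16.3 = 149 mM.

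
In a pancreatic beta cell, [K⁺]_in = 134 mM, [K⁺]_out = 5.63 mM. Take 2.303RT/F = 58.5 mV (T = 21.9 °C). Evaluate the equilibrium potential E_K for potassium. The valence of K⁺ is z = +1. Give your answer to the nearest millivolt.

-81 mV

E = (58.5/z) · log₁₀([K⁺]_out/[K⁺]_in) with z = +1.
= (58.5/1) · log₁₀(5.63/134) = 58.50 · log₁₀(0.04201)
= 58.50 · (-1.3766) = -80.53 mV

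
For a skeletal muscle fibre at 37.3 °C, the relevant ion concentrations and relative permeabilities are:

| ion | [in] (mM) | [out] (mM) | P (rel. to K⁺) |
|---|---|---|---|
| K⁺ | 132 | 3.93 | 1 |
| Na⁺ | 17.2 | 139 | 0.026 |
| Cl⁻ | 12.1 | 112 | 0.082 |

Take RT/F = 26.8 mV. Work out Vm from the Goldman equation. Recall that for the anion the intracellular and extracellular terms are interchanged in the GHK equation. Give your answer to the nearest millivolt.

-75 mV

Vm = 26.8 · ln[(Σ P·[cation]ₒ + Σ P·[anion]ᵢ) / (Σ P·[cation]ᵢ + Σ P·[anion]ₒ)]
Numerator = 1×3.93 + 0.026×139 + 0.082×12.1 = 8.536
Denominator = 1×132 + 0.026×17.2 + 0.082×112 = 141.6
Vm = 26.8 · ln(0.060271) = 26.8 × (-2.8089) = -75.28 mV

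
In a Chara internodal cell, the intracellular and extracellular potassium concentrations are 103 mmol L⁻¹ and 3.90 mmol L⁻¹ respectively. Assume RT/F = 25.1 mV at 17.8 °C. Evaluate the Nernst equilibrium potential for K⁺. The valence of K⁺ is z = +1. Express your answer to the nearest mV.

-82 mV

E = (25.1/z) · ln([K⁺]_out/[K⁺]_in) with z = +1.
= (25.1/1) · ln(3.90/103) = 25.10 · ln(0.03786)
= 25.10 · (-3.2738) = -82.17 mV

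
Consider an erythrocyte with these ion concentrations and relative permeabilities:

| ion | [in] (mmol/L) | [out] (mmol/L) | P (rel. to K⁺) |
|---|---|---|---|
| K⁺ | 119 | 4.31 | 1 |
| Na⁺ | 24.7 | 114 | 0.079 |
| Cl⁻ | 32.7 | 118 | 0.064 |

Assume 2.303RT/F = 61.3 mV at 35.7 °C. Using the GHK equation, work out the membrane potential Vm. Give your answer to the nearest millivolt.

Vm = 61.3 · log₁₀[(Σ P·[cation]ₒ + Σ P·[anion]ᵢ) / (Σ P·[cation]ᵢ + Σ P·[anion]ₒ)]
Numerator = 1×4.31 + 0.079×114 + 0.064×32.7 = 15.41
Denominator = 1×119 + 0.079×24.7 + 0.064×118 = 128.5
Vm = 61.3 · log₁₀(0.11991) = 61.3 × (-0.9211) = -56.47 mV

-56 mV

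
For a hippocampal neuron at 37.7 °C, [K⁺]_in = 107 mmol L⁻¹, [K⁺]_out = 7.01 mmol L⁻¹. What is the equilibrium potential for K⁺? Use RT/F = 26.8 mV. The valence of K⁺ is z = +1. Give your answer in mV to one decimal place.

E = (26.8/z) · ln([K⁺]_out/[K⁺]_in) with z = +1.
= (26.8/1) · ln(7.01/107) = 26.80 · ln(0.06551)
= 26.80 · (-2.7255) = -73.04 mV

-73.0 mV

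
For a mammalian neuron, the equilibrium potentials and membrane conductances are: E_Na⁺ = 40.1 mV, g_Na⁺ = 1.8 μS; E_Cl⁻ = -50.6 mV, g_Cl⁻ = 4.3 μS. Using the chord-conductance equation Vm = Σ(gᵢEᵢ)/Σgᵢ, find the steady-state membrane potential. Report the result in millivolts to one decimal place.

Σ gᵢEᵢ = 1.8·(40.1) + 4.3·(-50.6) = -145.40
Σ gᵢ = 1.8 + 4.3 = 6.1
Vm = -145.40 / 6.1 = -23.84 mV

-23.8 mV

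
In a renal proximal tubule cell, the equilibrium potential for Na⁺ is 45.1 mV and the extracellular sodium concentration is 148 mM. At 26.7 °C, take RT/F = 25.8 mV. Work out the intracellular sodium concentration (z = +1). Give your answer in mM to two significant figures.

26 mM

Nernst: E = (25.8/1) · ln([out]/[in]), so ln([out]/[in]) = 45.1 × 1 / 25.8 = 1.7481.
[out]/[in] = e^(1.7481) = 5.743.
[in] = 148 / 5.743 = 25.77 mM.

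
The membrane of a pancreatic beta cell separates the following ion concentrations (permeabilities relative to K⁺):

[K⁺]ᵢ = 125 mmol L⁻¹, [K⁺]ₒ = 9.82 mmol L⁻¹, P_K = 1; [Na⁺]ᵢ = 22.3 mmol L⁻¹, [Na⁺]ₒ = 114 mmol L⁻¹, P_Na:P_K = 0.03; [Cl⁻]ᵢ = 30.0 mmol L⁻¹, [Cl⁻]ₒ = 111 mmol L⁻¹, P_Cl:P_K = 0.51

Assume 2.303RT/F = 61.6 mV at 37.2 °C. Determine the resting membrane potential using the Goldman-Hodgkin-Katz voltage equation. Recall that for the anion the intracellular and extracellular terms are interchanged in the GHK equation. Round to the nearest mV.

-50 mV

Vm = 61.6 · log₁₀[(Σ P·[cation]ₒ + Σ P·[anion]ᵢ) / (Σ P·[cation]ᵢ + Σ P·[anion]ₒ)]
Numerator = 1×9.82 + 0.03×114 + 0.51×30.0 = 28.54
Denominator = 1×125 + 0.03×22.3 + 0.51×111 = 182.3
Vm = 61.6 · log₁₀(0.15657) = 61.6 × (-0.8053) = -49.61 mV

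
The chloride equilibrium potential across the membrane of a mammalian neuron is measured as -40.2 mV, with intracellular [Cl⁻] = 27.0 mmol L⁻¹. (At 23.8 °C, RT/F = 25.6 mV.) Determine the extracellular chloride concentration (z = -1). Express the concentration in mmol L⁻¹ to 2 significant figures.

Nernst: E = (25.6/-1) · ln([out]/[in]), so ln([out]/[in]) = -40.2 × -1 / 25.6 = 1.5703.
[out]/[in] = e^(1.5703) = 4.808.
[out] = 4.808 × 27.0 = 129.8 mmol L⁻¹.

130 mmol L⁻¹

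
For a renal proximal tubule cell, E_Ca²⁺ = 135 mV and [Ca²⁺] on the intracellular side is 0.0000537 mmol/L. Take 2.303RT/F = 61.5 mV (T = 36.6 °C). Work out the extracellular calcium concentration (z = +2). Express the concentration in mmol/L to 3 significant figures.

Nernst: E = (61.5/2) · log₁₀([out]/[in]), so log₁₀([out]/[in]) = 135.0 × 2 / 61.5 = 4.3902.
[out]/[in] = 10^(4.3902) = 2.456e+04.
[out] = 2.456e+04 × 0.0000537 = 1.319 mmol/L.

1.32 mmol/L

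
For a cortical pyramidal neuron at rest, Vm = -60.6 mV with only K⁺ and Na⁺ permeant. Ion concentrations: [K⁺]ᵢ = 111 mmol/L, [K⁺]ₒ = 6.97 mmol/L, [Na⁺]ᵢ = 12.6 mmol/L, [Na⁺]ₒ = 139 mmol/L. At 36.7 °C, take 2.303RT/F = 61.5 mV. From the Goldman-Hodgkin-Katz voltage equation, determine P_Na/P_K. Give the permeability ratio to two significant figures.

0.033

Let α = P_Na/P_K. GHK: Vm = 61.5·log₁₀[(Kₒ + α·Naₒ)/(Kᵢ + α·Naᵢ)].
10^(Vm/61.5) = 10^(-60.6/61.5) = 0.10343
So 0.10343·(Kᵢ + α·Naᵢ) = Kₒ + α·Naₒ → α = (0.10343·111.0 − 6.97) / (139.0 − 0.10343·12.6)
α = (11.48 − 6.97) / (139.0 − 1.303) = 4.51/137.7 = 0.03276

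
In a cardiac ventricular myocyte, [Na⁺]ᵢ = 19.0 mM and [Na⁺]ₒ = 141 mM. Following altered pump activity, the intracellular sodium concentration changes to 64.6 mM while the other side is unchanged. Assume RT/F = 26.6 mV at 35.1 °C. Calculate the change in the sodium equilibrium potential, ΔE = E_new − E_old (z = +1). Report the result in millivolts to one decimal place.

E_old = (26.6/1)·ln(141/19.0) = 53.31 mV
E_new = (26.6/1)·ln(141/64.6) = 20.76 mV
ΔE = 20.76 − (53.31) = -32.55 mV

-32.6 mV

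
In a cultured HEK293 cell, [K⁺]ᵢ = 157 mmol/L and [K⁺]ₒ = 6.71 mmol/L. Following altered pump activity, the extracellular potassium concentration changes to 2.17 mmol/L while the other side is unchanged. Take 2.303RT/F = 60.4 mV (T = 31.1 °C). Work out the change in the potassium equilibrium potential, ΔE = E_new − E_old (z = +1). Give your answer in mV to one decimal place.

-29.6 mV

E_old = (60.4/1)·log₁₀(6.71/157) = -82.70 mV
E_new = (60.4/1)·log₁₀(2.17/157) = -112.31 mV
ΔE = -112.31 − (-82.70) = -29.61 mV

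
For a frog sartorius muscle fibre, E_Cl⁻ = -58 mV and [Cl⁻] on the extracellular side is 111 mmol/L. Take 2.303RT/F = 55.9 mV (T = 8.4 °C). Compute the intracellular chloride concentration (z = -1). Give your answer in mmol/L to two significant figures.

Nernst: E = (55.9/-1) · log₁₀([out]/[in]), so log₁₀([out]/[in]) = -58.0 × -1 / 55.9 = 1.0376.
[out]/[in] = 10^(1.0376) = 10.9.
[in] = 111 / 10.9 = 10.18 mmol/L.

10 mmol/L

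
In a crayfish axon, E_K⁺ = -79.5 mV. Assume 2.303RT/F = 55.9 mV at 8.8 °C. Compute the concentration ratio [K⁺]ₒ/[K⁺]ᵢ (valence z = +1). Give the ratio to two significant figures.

log₁₀([out]/[in]) = E·z/(55.9) = -79.5 × 1 / 55.9 = -1.4222
[out]/[in] = 10^(-1.4222) = 0.03783

0.038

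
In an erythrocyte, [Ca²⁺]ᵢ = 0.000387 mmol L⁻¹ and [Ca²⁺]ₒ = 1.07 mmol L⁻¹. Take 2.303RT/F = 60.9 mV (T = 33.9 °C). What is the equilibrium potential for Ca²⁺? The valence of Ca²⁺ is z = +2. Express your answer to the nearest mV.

E = (60.9/z) · log₁₀([Ca²⁺]_out/[Ca²⁺]_in) with z = +2.
= (60.9/2) · log₁₀(1.07/0.000387) = 30.45 · log₁₀(2765)
= 30.45 · (3.4417) = 104.80 mV

105 mV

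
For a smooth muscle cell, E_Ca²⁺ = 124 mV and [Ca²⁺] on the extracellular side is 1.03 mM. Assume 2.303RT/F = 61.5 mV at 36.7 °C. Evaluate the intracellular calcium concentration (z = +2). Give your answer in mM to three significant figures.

0.0000956 mM

Nernst: E = (61.5/2) · log₁₀([out]/[in]), so log₁₀([out]/[in]) = 124.0 × 2 / 61.5 = 4.0325.
[out]/[in] = 10^(4.0325) = 1.078e+04.
[in] = 1.03 / 1.078e+04 = 9.557e-05 mM.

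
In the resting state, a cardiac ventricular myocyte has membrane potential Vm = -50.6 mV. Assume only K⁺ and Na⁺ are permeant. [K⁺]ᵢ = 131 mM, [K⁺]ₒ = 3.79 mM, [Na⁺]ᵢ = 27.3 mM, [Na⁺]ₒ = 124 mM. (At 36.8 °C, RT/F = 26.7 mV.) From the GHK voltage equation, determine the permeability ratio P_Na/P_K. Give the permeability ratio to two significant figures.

Let α = P_Na/P_K. GHK: Vm = 26.7·ln[(Kₒ + α·Naₒ)/(Kᵢ + α·Naᵢ)].
e^(Vm/26.7) = e^(-50.6/26.7) = 0.1503
So 0.1503·(Kᵢ + α·Naᵢ) = Kₒ + α·Naₒ → α = (0.1503·131.0 − 3.79) / (124.0 − 0.1503·27.3)
α = (19.69 − 3.79) / (124.0 − 4.103) = 15.9/119.9 = 0.1326

0.13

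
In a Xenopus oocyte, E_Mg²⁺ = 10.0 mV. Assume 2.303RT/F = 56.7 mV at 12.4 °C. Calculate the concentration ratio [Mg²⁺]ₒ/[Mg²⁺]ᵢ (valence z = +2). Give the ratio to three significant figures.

log₁₀([out]/[in]) = E·z/(56.7) = 10.0 × 2 / 56.7 = 0.3527
[out]/[in] = 10^(0.3527) = 2.253

2.25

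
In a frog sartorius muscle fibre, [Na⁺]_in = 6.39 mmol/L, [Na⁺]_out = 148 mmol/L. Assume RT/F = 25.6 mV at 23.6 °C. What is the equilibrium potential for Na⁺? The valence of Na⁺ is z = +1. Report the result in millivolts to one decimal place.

E = (25.6/z) · ln([Na⁺]_out/[Na⁺]_in) with z = +1.
= (25.6/1) · ln(148/6.39) = 25.60 · ln(23.16)
= 25.60 · (3.1425) = 80.45 mV

80.4 mV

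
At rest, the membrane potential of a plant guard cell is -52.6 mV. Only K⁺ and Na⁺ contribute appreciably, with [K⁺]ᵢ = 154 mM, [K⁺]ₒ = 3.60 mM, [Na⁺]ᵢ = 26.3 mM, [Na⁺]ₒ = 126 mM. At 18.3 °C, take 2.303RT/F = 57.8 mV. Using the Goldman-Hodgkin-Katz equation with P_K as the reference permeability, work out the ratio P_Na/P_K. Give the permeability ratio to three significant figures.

0.125

Let α = P_Na/P_K. GHK: Vm = 57.8·log₁₀[(Kₒ + α·Naₒ)/(Kᵢ + α·Naᵢ)].
10^(Vm/57.8) = 10^(-52.6/57.8) = 0.12302
So 0.12302·(Kᵢ + α·Naᵢ) = Kₒ + α·Naₒ → α = (0.12302·154.0 − 3.6) / (126.0 − 0.12302·26.3)
α = (18.94 − 3.6) / (126.0 − 3.235) = 15.34/122.8 = 0.125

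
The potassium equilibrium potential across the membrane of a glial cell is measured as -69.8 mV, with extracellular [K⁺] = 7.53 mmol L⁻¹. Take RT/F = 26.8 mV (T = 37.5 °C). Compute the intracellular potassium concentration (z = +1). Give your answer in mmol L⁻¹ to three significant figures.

Nernst: E = (26.8/1) · ln([out]/[in]), so ln([out]/[in]) = -69.8 × 1 / 26.8 = -2.6045.
[out]/[in] = e^(-2.6045) = 0.07394.
[in] = 7.53 / 0.07394 = 101.8 mmol L⁻¹.

102 mmol L⁻¹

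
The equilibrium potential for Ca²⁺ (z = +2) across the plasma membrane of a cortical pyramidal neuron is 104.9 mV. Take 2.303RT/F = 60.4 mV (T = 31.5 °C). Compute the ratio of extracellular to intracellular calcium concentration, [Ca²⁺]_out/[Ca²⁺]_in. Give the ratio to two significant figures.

log₁₀([out]/[in]) = E·z/(60.4) = 104.9 × 2 / 60.4 = 3.4735
[out]/[in] = 10^(3.4735) = 2975

3000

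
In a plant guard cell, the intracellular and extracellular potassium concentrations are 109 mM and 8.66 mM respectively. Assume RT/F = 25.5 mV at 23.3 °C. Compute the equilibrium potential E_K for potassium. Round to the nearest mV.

-65 mV

E = (25.5/z) · ln([K⁺]_out/[K⁺]_in) with z = +1.
= (25.5/1) · ln(8.66/109) = 25.50 · ln(0.07945)
= 25.50 · (-2.5326) = -64.58 mV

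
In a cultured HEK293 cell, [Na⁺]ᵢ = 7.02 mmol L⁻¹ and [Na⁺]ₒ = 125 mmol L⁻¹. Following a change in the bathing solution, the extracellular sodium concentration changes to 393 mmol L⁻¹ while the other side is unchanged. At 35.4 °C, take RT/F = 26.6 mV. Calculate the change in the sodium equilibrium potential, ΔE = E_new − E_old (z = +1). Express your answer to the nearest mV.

E_old = (26.6/1)·ln(125/7.02) = 76.60 mV
E_new = (26.6/1)·ln(393/7.02) = 107.07 mV
ΔE = 107.07 − (76.60) = 30.47 mV

30 mV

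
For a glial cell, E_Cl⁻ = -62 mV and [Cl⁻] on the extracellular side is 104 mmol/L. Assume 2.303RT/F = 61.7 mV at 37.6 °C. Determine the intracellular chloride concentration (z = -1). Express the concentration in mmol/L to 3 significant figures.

Nernst: E = (61.7/-1) · log₁₀([out]/[in]), so log₁₀([out]/[in]) = -62.0 × -1 / 61.7 = 1.0049.
[out]/[in] = 10^(1.0049) = 10.11.
[in] = 104 / 10.11 = 10.28 mmol/L.

10.3 mmol/L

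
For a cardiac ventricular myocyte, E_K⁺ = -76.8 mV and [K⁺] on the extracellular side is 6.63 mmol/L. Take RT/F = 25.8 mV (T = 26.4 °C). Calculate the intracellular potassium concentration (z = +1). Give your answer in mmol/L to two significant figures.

Nernst: E = (25.8/1) · ln([out]/[in]), so ln([out]/[in]) = -76.8 × 1 / 25.8 = -2.9767.
[out]/[in] = e^(-2.9767) = 0.05096.
[in] = 6.63 / 0.05096 = 130.1 mmol/L.

130 mmol/L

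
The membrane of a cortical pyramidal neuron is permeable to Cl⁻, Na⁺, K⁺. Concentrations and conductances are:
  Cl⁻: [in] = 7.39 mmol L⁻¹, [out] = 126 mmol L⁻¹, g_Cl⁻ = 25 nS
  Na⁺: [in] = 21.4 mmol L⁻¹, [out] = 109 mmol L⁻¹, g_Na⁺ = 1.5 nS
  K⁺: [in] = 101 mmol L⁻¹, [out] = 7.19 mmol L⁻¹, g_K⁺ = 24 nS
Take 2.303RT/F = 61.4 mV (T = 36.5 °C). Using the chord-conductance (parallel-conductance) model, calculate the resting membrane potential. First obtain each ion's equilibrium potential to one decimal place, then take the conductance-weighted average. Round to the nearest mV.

E_Cl⁻ = (61.4/-1)·log₁₀(126/7.39) = -75.6 mV
E_Na⁺ = (61.4/1)·log₁₀(109/21.4) = 43.4 mV
E_K⁺ = (61.4/1)·log₁₀(7.19/101) = -70.5 mV
Vm = (Σ gᵢEᵢ)/(Σ gᵢ) = (25·-75.6 + 1.5·43.4 + 24·-70.5) / (25 + 1.5 + 24)
= -3516.90 / 50.5 = -69.64 mV

-70 mV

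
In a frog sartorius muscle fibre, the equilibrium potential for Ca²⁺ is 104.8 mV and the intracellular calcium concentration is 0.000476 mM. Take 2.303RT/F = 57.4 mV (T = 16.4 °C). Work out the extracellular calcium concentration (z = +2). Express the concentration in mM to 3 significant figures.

Nernst: E = (57.4/2) · log₁₀([out]/[in]), so log₁₀([out]/[in]) = 104.8 × 2 / 57.4 = 3.6516.
[out]/[in] = 10^(3.6516) = 4483.
[out] = 4483 × 0.000476 = 2.134 mM.

2.13 mM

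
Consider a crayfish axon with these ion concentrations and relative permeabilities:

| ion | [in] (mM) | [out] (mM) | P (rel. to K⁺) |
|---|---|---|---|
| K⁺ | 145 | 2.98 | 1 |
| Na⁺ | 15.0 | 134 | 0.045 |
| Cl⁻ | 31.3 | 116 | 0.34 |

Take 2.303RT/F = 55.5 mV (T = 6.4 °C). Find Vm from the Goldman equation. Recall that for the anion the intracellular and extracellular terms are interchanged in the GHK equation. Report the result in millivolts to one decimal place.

Vm = 55.5 · log₁₀[(Σ P·[cation]ₒ + Σ P·[anion]ᵢ) / (Σ P·[cation]ᵢ + Σ P·[anion]ₒ)]
Numerator = 1×2.98 + 0.045×134 + 0.34×31.3 = 19.65
Denominator = 1×145 + 0.045×15.0 + 0.34×116 = 185.1
Vm = 55.5 · log₁₀(0.10616) = 55.5 × (-0.9740) = -54.06 mV

-54.1 mV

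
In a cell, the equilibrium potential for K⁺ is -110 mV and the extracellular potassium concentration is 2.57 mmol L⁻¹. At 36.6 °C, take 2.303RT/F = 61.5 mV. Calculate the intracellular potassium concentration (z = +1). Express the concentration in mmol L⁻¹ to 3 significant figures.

Nernst: E = (61.5/1) · log₁₀([out]/[in]), so log₁₀([out]/[in]) = -110.0 × 1 / 61.5 = -1.7886.
[out]/[in] = 10^(-1.7886) = 0.01627.
[in] = 2.57 / 0.01627 = 158 mmol L⁻¹.

158 mmol L⁻¹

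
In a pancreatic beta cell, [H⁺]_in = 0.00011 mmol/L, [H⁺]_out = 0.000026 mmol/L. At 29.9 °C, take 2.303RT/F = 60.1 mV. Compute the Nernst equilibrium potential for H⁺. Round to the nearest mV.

E = (60.1/z) · log₁₀([H⁺]_out/[H⁺]_in) with z = +1.
= (60.1/1) · log₁₀(0.000026/0.00011) = 60.10 · log₁₀(0.2364)
= 60.10 · (-0.6264) = -37.65 mV

-38 mV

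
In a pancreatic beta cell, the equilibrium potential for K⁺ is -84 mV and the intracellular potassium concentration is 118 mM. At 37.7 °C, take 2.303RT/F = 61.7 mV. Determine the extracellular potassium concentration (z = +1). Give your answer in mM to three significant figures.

Nernst: E = (61.7/1) · log₁₀([out]/[in]), so log₁₀([out]/[in]) = -84.0 × 1 / 61.7 = -1.3614.
[out]/[in] = 10^(-1.3614) = 0.04351.
[out] = 0.04351 × 118 = 5.134 mM.

5.13 mM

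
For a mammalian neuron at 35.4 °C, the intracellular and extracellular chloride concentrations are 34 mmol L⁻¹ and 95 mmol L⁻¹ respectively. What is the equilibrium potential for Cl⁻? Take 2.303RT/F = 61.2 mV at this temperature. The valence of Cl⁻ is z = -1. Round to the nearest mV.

E = (61.2/z) · log₁₀([Cl⁻]_out/[Cl⁻]_in) with z = -1.
For an anion, dividing by z = -1 reverses the sign.
= (61.2/-1) · log₁₀(95/34) = -61.20 · log₁₀(2.794)
= -61.20 · (0.4462) = -27.31 mV

-27 mV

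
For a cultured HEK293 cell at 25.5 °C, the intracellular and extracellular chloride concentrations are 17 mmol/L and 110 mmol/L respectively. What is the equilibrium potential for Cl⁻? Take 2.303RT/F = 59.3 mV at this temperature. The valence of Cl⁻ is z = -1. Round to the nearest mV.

E = (59.3/z) · log₁₀([Cl⁻]_out/[Cl⁻]_in) with z = -1.
For an anion, dividing by z = -1 reverses the sign.
= (59.3/-1) · log₁₀(110/17) = -59.30 · log₁₀(6.471)
= -59.30 · (0.8109) = -48.09 mV

-48 mV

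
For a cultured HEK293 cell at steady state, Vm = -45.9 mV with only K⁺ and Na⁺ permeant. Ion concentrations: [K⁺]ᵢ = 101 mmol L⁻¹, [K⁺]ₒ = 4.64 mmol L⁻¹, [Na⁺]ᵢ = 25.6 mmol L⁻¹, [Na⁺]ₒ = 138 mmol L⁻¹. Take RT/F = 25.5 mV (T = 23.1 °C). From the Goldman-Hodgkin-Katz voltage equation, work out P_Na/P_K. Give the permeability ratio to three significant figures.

0.0901

Let α = P_Na/P_K. GHK: Vm = 25.5·ln[(Kₒ + α·Naₒ)/(Kᵢ + α·Naᵢ)].
e^(Vm/25.5) = e^(-45.9/25.5) = 0.1653
So 0.1653·(Kᵢ + α·Naᵢ) = Kₒ + α·Naₒ → α = (0.1653·101.0 − 4.64) / (138.0 − 0.1653·25.6)
α = (16.7 − 4.64) / (138.0 − 4.232) = 12.06/133.8 = 0.09012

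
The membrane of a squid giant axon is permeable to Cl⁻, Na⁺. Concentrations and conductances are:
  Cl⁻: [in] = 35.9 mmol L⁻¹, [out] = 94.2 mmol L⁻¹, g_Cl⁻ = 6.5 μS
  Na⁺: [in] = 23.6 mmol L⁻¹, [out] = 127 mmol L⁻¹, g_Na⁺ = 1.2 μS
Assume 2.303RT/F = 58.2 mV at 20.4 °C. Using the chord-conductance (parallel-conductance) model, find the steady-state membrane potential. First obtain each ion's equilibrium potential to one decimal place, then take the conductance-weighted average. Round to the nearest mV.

E_Cl⁻ = (58.2/-1)·log₁₀(94.2/35.9) = -24.4 mV
E_Na⁺ = (58.2/1)·log₁₀(127/23.6) = 42.5 mV
Vm = (Σ gᵢEᵢ)/(Σ gᵢ) = (6.5·-24.4 + 1.2·42.5) / (6.5 + 1.2)
= -107.60 / 7.7 = -13.97 mV

-14 mV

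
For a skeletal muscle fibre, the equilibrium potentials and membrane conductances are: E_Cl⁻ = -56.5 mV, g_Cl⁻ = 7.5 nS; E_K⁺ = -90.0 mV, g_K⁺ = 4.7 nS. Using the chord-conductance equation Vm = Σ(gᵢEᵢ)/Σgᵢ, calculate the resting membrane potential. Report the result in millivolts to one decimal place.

Σ gᵢEᵢ = 7.5·(-56.5) + 4.7·(-90.0) = -846.75
Σ gᵢ = 7.5 + 4.7 = 12.2
Vm = -846.75 / 12.2 = -69.41 mV

-69.4 mV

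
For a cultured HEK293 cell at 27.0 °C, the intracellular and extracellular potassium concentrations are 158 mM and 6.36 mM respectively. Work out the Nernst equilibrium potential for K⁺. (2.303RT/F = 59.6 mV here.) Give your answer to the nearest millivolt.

E = (59.6/z) · log₁₀([K⁺]_out/[K⁺]_in) with z = +1.
= (59.6/1) · log₁₀(6.36/158) = 59.60 · log₁₀(0.04025)
= 59.60 · (-1.3952) = -83.15 mV

-83 mV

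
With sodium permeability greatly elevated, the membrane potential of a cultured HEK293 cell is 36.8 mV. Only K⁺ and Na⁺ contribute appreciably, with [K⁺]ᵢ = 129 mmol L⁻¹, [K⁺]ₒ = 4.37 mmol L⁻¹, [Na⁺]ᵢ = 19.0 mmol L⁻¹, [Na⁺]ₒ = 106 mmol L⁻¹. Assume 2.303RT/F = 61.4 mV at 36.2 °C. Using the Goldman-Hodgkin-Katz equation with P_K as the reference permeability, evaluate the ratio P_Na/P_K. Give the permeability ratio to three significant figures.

16.7

Let α = P_Na/P_K. GHK: Vm = 61.4·log₁₀[(Kₒ + α·Naₒ)/(Kᵢ + α·Naᵢ)].
10^(Vm/61.4) = 10^(36.8/61.4) = 3.9751
So 3.9751·(Kᵢ + α·Naᵢ) = Kₒ + α·Naₒ → α = (3.9751·129.0 − 4.37) / (106.0 − 3.9751·19.0)
α = (512.8 − 4.37) / (106.0 − 75.53) = 508.4/30.47 = 16.68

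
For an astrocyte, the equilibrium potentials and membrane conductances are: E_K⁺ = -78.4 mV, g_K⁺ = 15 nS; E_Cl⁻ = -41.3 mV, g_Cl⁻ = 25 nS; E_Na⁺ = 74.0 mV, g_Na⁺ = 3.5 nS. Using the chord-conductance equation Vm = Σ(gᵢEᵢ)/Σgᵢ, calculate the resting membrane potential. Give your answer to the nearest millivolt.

Σ gᵢEᵢ = 15·(-78.4) + 25·(-41.3) + 3.5·(74.0) = -1949.50
Σ gᵢ = 15 + 25 + 3.5 = 43.5
Vm = -1949.50 / 43.5 = -44.82 mV

-45 mV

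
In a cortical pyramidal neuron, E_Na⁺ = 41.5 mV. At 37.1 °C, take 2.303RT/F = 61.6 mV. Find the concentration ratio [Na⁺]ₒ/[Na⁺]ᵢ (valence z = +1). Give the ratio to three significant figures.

4.72

log₁₀([out]/[in]) = E·z/(61.6) = 41.5 × 1 / 61.6 = 0.6737
[out]/[in] = 10^(0.6737) = 4.717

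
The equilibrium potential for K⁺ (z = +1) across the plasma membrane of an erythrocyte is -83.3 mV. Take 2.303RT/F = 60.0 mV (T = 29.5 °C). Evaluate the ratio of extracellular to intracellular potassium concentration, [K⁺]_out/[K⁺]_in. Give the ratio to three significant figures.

0.0409

log₁₀([out]/[in]) = E·z/(60.0) = -83.3 × 1 / 60.0 = -1.3883
[out]/[in] = 10^(-1.3883) = 0.04089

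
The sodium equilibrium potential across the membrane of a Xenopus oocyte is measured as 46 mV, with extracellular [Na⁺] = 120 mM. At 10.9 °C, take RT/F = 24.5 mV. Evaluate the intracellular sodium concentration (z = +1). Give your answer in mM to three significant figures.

18.4 mM

Nernst: E = (24.5/1) · ln([out]/[in]), so ln([out]/[in]) = 46.0 × 1 / 24.5 = 1.8776.
[out]/[in] = e^(1.8776) = 6.537.
[in] = 120 / 6.537 = 18.36 mM.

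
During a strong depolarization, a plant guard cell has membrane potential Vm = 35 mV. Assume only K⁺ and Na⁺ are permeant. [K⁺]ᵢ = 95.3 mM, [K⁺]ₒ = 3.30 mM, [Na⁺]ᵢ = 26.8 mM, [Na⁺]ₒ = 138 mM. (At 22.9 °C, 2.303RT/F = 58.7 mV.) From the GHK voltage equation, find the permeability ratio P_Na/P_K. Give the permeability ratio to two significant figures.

12

Let α = P_Na/P_K. GHK: Vm = 58.7·log₁₀[(Kₒ + α·Naₒ)/(Kᵢ + α·Naᵢ)].
10^(Vm/58.7) = 10^(35.0/58.7) = 3.9469
So 3.9469·(Kᵢ + α·Naᵢ) = Kₒ + α·Naₒ → α = (3.9469·95.3 − 3.3) / (138.0 − 3.9469·26.8)
α = (376.1 − 3.3) / (138.0 − 105.8) = 372.8/32.22 = 11.57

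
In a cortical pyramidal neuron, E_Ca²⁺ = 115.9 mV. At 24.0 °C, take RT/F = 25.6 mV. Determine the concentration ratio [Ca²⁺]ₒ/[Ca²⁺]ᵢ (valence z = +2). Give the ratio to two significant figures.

ln([out]/[in]) = E·z/(25.6) = 115.9 × 2 / 25.6 = 9.0547
[out]/[in] = e^(9.0547) = 8559

8600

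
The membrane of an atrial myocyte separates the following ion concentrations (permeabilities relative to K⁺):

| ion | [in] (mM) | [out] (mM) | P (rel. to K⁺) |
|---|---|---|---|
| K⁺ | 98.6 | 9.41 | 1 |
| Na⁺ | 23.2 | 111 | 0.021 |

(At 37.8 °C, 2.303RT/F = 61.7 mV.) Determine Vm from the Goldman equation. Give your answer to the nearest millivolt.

Vm = 61.7 · log₁₀[(Σ P·[cation]ₒ + Σ P·[anion]ᵢ) / (Σ P·[cation]ᵢ + Σ P·[anion]ₒ)]
Numerator = 1×9.41 + 0.021×111 = 11.74
Denominator = 1×98.6 + 0.021×23.2 = 99.09
Vm = 61.7 · log₁₀(0.11849) = 61.7 × (-0.9263) = -57.15 mV

-57 mV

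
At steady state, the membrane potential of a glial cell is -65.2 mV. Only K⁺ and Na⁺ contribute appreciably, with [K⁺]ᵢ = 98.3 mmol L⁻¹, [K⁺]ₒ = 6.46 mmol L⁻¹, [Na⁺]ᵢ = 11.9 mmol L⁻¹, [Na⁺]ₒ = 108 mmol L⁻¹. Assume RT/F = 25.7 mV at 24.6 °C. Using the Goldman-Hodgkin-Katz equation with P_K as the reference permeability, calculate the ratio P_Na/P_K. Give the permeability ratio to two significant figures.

Let α = P_Na/P_K. GHK: Vm = 25.7·ln[(Kₒ + α·Naₒ)/(Kᵢ + α·Naᵢ)].
e^(Vm/25.7) = e^(-65.2/25.7) = 0.079106
So 0.079106·(Kᵢ + α·Naᵢ) = Kₒ + α·Naₒ → α = (0.079106·98.3 − 6.46) / (108.0 − 0.079106·11.9)
α = (7.776 − 6.46) / (108.0 − 0.9414) = 1.316/107.1 = 0.01229

0.012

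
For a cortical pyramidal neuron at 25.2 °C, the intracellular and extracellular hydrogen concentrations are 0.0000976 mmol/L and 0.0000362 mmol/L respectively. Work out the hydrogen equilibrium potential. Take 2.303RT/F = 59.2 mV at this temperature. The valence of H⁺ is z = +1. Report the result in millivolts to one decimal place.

E = (59.2/z) · log₁₀([H⁺]_out/[H⁺]_in) with z = +1.
= (59.2/1) · log₁₀(0.0000362/0.0000976) = 59.20 · log₁₀(0.3709)
= 59.20 · (-0.4307) = -25.50 mV

-25.5 mV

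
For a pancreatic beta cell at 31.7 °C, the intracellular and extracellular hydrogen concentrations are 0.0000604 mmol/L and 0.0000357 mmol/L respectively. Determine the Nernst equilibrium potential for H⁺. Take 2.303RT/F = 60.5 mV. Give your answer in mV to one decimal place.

E = (60.5/z) · log₁₀([H⁺]_out/[H⁺]_in) with z = +1.
= (60.5/1) · log₁₀(0.0000357/0.0000604) = 60.50 · log₁₀(0.5911)
= 60.50 · (-0.2284) = -13.82 mV

-13.8 mV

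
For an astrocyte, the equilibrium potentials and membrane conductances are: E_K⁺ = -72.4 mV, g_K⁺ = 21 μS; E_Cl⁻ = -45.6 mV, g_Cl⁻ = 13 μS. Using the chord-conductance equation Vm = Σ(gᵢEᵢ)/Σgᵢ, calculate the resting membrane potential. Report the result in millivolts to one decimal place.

-62.2 mV

Σ gᵢEᵢ = 21·(-72.4) + 13·(-45.6) = -2113.20
Σ gᵢ = 21 + 13 = 34
Vm = -2113.20 / 34 = -62.15 mV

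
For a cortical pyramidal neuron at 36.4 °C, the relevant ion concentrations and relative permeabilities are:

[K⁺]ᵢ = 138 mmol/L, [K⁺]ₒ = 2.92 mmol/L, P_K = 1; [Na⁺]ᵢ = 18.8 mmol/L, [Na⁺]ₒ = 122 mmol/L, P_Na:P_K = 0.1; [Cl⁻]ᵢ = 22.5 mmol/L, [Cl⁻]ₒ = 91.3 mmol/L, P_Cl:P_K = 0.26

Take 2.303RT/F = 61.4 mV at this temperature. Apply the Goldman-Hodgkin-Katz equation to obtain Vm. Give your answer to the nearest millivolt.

Vm = 61.4 · log₁₀[(Σ P·[cation]ₒ + Σ P·[anion]ᵢ) / (Σ P·[cation]ᵢ + Σ P·[anion]ₒ)]
Numerator = 1×2.92 + 0.1×122 + 0.26×22.5 = 20.97
Denominator = 1×138 + 0.1×18.8 + 0.26×91.3 = 163.6
Vm = 61.4 · log₁₀(0.12816) = 61.4 × (-0.8922) = -54.78 mV

-55 mV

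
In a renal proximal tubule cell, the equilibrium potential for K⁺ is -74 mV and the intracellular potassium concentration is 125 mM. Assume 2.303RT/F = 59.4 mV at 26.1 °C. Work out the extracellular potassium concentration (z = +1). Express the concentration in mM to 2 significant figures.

Nernst: E = (59.4/1) · log₁₀([out]/[in]), so log₁₀([out]/[in]) = -74.0 × 1 / 59.4 = -1.2458.
[out]/[in] = 10^(-1.2458) = 0.05678.
[out] = 0.05678 × 125 = 7.098 mM.

7.1 mM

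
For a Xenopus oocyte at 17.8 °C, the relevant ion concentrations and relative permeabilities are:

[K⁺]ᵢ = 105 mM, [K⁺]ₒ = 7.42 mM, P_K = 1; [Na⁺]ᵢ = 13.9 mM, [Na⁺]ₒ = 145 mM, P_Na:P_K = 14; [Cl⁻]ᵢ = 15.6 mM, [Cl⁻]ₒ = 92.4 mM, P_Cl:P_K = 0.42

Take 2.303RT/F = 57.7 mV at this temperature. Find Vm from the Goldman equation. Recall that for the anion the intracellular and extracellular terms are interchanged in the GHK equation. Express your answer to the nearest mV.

45 mV

Vm = 57.7 · log₁₀[(Σ P·[cation]ₒ + Σ P·[anion]ᵢ) / (Σ P·[cation]ᵢ + Σ P·[anion]ₒ)]
Numerator = 1×7.42 + 14×145 + 0.42×15.6 = 2044
Denominator = 1×105 + 14×13.9 + 0.42×92.4 = 338.4
Vm = 57.7 · log₁₀(6.04) = 57.7 × (0.7810) = 45.07 mV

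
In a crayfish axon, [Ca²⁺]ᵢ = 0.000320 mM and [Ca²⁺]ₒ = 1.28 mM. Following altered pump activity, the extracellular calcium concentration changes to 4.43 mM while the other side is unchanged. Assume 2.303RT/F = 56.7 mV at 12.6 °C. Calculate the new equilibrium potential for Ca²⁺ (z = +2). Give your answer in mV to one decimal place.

117.4 mV

After the shift: [Ca²⁺]_out = 4.43, [Ca²⁺]_in = 0.000320 mM.
E_new = (56.7/2)·log₁₀(4.43/0.000320) = 28.35 · (4.1413) = 117.40 mV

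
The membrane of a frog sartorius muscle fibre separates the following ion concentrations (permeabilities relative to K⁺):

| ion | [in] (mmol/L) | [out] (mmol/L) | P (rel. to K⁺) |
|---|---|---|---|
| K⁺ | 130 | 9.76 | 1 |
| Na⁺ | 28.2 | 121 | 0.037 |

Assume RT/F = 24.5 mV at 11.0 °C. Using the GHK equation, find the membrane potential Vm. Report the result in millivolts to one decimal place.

-54.4 mV

Vm = 24.5 · ln[(Σ P·[cation]ₒ + Σ P·[anion]ᵢ) / (Σ P·[cation]ᵢ + Σ P·[anion]ₒ)]
Numerator = 1×9.76 + 0.037×121 = 14.24
Denominator = 1×130 + 0.037×28.2 = 131
Vm = 24.5 · ln(0.10864) = 24.5 × (-2.2197) = -54.38 mV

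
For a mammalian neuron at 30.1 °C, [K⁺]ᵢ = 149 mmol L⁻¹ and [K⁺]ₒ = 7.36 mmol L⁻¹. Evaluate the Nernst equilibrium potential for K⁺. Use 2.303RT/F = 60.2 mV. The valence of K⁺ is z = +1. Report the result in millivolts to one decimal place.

E = (60.2/z) · log₁₀([K⁺]_out/[K⁺]_in) with z = +1.
= (60.2/1) · log₁₀(7.36/149) = 60.20 · log₁₀(0.0494)
= 60.20 · (-1.3063) = -78.64 mV

-78.6 mV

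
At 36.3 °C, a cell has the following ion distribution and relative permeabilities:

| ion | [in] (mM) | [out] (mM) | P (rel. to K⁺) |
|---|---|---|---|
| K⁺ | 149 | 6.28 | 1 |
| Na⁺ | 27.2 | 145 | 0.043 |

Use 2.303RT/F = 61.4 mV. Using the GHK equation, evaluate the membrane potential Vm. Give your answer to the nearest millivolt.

-66 mV

Vm = 61.4 · log₁₀[(Σ P·[cation]ₒ + Σ P·[anion]ᵢ) / (Σ P·[cation]ᵢ + Σ P·[anion]ₒ)]
Numerator = 1×6.28 + 0.043×145 = 12.52
Denominator = 1×149 + 0.043×27.2 = 150.2
Vm = 61.4 · log₁₀(0.083339) = 61.4 × (-1.0792) = -66.26 mV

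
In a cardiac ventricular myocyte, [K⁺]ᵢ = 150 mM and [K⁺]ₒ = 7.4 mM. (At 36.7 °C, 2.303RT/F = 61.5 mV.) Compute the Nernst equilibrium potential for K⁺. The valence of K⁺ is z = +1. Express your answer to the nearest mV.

-80 mV

E = (61.5/z) · log₁₀([K⁺]_out/[K⁺]_in) with z = +1.
= (61.5/1) · log₁₀(7.4/150) = 61.50 · log₁₀(0.04933)
= 61.50 · (-1.3069) = -80.37 mV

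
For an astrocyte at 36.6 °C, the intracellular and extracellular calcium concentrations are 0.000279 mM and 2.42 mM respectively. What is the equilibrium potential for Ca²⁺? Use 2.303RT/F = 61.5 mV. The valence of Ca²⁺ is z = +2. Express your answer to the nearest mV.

121 mV

E = (61.5/z) · log₁₀([Ca²⁺]_out/[Ca²⁺]_in) with z = +2.
= (61.5/2) · log₁₀(2.42/0.000279) = 30.75 · log₁₀(8674)
= 30.75 · (3.9382) = 121.10 mV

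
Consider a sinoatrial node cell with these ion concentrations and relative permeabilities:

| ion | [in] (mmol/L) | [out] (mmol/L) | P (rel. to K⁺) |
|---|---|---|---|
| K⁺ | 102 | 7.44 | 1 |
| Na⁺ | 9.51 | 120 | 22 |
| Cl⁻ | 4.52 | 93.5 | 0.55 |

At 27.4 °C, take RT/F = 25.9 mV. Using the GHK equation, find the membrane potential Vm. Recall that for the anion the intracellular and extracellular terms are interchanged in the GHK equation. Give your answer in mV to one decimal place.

51.5 mV

Vm = 25.9 · ln[(Σ P·[cation]ₒ + Σ P·[anion]ᵢ) / (Σ P·[cation]ᵢ + Σ P·[anion]ₒ)]
Numerator = 1×7.44 + 22×120 + 0.55×4.52 = 2650
Denominator = 1×102 + 22×9.51 + 0.55×93.5 = 362.6
Vm = 25.9 · ln(7.3072) = 25.9 × (1.9889) = 51.51 mV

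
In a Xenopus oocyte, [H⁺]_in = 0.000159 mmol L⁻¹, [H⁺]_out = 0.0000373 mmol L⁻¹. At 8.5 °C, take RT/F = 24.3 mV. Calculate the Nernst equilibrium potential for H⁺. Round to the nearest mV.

-35 mV

E = (24.3/z) · ln([H⁺]_out/[H⁺]_in) with z = +1.
= (24.3/1) · ln(0.0000373/0.000159) = 24.30 · ln(0.2346)
= 24.30 · (-1.4499) = -35.23 mV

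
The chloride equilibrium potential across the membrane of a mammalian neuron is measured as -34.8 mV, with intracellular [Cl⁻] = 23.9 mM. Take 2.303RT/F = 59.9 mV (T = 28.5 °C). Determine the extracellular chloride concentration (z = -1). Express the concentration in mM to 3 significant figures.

91.1 mM

Nernst: E = (59.9/-1) · log₁₀([out]/[in]), so log₁₀([out]/[in]) = -34.8 × -1 / 59.9 = 0.5810.
[out]/[in] = 10^(0.5810) = 3.81.
[out] = 3.81 × 23.9 = 91.07 mM.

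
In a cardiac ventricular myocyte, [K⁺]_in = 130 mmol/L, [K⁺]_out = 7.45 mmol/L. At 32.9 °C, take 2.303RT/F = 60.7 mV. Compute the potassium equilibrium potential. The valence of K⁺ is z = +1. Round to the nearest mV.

E = (60.7/z) · log₁₀([K⁺]_out/[K⁺]_in) with z = +1.
= (60.7/1) · log₁₀(7.45/130) = 60.70 · log₁₀(0.05731)
= 60.70 · (-1.2418) = -75.38 mV

-75 mV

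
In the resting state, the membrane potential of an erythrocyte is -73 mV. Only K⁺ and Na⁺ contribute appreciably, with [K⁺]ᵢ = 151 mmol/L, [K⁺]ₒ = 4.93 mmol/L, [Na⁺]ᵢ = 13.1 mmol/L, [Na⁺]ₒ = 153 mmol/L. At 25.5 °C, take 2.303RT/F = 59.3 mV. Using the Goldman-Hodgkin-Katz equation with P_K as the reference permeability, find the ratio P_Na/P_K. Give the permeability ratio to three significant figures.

Let α = P_Na/P_K. GHK: Vm = 59.3·log₁₀[(Kₒ + α·Naₒ)/(Kᵢ + α·Naᵢ)].
10^(Vm/59.3) = 10^(-73.0/59.3) = 0.058745
So 0.058745·(Kᵢ + α·Naᵢ) = Kₒ + α·Naₒ → α = (0.058745·151.0 − 4.93) / (153.0 − 0.058745·13.1)
α = (8.871 − 4.93) / (153.0 − 0.7696) = 3.941/152.2 = 0.02589

0.0259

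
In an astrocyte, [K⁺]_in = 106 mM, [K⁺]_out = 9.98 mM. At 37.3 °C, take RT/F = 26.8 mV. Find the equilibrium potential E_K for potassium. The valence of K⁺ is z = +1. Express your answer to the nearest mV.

E = (26.8/z) · ln([K⁺]_out/[K⁺]_in) with z = +1.
= (26.8/1) · ln(9.98/106) = 26.80 · ln(0.09415)
= 26.80 · (-2.3629) = -63.32 mV

-63 mV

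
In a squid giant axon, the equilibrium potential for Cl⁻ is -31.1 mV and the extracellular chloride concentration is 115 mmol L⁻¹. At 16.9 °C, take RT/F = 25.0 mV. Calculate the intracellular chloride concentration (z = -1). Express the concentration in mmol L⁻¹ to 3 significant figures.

Nernst: E = (25.0/-1) · ln([out]/[in]), so ln([out]/[in]) = -31.1 × -1 / 25.0 = 1.2440.
[out]/[in] = e^(1.2440) = 3.469.
[in] = 115 / 3.469 = 33.15 mmol L⁻¹.

33.1 mmol L⁻¹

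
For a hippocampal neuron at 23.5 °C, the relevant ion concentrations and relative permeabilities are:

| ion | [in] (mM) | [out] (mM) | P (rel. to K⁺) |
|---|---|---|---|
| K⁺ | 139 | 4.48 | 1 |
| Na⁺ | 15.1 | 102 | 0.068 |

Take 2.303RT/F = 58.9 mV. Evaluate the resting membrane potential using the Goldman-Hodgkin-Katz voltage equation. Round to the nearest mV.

Vm = 58.9 · log₁₀[(Σ P·[cation]ₒ + Σ P·[anion]ᵢ) / (Σ P·[cation]ᵢ + Σ P·[anion]ₒ)]
Numerator = 1×4.48 + 0.068×102 = 11.42
Denominator = 1×139 + 0.068×15.1 = 140
Vm = 58.9 · log₁₀(0.081527) = 58.9 × (-1.0887) = -64.12 mV

-64 mV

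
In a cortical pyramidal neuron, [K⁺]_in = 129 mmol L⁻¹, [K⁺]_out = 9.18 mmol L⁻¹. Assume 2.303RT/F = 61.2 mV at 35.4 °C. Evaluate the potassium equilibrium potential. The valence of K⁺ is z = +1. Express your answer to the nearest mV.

E = (61.2/z) · log₁₀([K⁺]_out/[K⁺]_in) with z = +1.
= (61.2/1) · log₁₀(9.18/129) = 61.20 · log₁₀(0.07116)
= 61.20 · (-1.1477) = -70.24 mV

-70 mV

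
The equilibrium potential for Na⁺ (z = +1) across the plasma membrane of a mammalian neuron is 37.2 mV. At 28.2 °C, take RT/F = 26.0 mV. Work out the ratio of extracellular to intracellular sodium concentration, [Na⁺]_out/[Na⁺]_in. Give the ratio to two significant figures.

4.2

ln([out]/[in]) = E·z/(26.0) = 37.2 × 1 / 26.0 = 1.4308
[out]/[in] = e^(1.4308) = 4.182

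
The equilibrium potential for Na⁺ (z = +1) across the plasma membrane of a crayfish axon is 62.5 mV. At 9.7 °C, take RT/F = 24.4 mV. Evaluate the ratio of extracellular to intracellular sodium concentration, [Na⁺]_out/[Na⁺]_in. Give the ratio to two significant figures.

13

ln([out]/[in]) = E·z/(24.4) = 62.5 × 1 / 24.4 = 2.5615
[out]/[in] = e^(2.5615) = 12.95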